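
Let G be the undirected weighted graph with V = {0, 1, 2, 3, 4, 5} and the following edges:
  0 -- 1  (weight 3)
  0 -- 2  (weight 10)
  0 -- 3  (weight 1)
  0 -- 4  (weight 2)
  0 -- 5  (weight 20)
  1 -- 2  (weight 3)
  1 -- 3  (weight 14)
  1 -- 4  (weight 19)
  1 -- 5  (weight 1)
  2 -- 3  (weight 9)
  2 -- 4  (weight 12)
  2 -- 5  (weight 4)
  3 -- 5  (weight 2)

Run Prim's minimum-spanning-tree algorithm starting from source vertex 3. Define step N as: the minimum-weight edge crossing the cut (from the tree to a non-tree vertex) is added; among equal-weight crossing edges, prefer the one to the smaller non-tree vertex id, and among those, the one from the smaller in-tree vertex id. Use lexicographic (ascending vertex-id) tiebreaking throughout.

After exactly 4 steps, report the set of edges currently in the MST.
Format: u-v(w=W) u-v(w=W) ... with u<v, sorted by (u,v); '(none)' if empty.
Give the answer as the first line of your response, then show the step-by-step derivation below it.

0-3(w=1) 0-4(w=2) 1-5(w=1) 3-5(w=2)

step 1: add edge 0-3 (w=1); MST = {0-3(w=1)}
step 2: add edge 0-4 (w=2); MST = {0-3(w=1) 0-4(w=2)}
step 3: add edge 3-5 (w=2); MST = {0-3(w=1) 0-4(w=2) 3-5(w=2)}
step 4: add edge 1-5 (w=1); MST = {0-3(w=1) 0-4(w=2) 1-5(w=1) 3-5(w=2)}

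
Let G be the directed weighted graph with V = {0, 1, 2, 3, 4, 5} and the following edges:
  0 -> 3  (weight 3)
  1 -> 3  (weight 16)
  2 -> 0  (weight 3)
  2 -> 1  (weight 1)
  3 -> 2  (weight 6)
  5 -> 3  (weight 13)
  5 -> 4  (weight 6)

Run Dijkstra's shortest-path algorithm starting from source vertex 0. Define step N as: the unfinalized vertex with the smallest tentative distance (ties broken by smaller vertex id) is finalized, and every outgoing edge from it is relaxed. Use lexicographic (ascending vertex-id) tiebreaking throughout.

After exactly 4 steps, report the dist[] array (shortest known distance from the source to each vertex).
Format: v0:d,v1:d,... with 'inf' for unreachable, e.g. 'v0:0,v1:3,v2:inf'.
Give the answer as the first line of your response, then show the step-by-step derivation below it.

v0:0,v1:10,v2:9,v3:3,v4:inf,v5:inf

step 1: dist = v0:0,v1:inf,v2:inf,v3:3,v4:inf,v5:inf
step 2: dist = v0:0,v1:inf,v2:9,v3:3,v4:inf,v5:inf
step 3: dist = v0:0,v1:10,v2:9,v3:3,v4:inf,v5:inf
step 4: dist = v0:0,v1:10,v2:9,v3:3,v4:inf,v5:inf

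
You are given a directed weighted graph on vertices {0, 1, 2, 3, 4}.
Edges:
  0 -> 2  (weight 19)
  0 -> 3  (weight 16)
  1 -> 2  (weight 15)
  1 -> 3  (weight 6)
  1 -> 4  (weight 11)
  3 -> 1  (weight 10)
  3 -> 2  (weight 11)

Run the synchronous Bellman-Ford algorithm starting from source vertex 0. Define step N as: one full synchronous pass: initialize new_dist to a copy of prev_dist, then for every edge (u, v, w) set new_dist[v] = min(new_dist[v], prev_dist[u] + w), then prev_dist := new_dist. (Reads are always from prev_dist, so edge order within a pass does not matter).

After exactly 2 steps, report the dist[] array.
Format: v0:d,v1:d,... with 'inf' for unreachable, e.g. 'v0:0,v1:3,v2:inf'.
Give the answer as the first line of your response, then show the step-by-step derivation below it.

v0:0,v1:26,v2:19,v3:16,v4:inf

step 1: dist = v0:0,v1:inf,v2:19,v3:16,v4:inf
step 2: dist = v0:0,v1:26,v2:19,v3:16,v4:inf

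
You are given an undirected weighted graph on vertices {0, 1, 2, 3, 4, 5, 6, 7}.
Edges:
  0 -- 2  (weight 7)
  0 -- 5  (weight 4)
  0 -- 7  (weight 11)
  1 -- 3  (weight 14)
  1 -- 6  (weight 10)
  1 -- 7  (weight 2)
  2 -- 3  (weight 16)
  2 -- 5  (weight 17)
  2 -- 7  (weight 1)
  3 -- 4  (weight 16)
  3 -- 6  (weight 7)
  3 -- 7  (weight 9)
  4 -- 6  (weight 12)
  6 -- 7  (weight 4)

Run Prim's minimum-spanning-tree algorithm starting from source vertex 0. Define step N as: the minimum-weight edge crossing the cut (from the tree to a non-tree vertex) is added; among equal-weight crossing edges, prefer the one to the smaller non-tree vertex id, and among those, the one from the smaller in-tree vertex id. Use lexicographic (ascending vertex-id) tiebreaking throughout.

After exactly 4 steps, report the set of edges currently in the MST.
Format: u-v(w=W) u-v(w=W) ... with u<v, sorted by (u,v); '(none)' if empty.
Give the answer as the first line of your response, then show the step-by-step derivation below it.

0-2(w=7) 0-5(w=4) 1-7(w=2) 2-7(w=1)

step 1: add edge 0-5 (w=4); MST = {0-5(w=4)}
step 2: add edge 0-2 (w=7); MST = {0-2(w=7) 0-5(w=4)}
step 3: add edge 2-7 (w=1); MST = {0-2(w=7) 0-5(w=4) 2-7(w=1)}
step 4: add edge 1-7 (w=2); MST = {0-2(w=7) 0-5(w=4) 1-7(w=2) 2-7(w=1)}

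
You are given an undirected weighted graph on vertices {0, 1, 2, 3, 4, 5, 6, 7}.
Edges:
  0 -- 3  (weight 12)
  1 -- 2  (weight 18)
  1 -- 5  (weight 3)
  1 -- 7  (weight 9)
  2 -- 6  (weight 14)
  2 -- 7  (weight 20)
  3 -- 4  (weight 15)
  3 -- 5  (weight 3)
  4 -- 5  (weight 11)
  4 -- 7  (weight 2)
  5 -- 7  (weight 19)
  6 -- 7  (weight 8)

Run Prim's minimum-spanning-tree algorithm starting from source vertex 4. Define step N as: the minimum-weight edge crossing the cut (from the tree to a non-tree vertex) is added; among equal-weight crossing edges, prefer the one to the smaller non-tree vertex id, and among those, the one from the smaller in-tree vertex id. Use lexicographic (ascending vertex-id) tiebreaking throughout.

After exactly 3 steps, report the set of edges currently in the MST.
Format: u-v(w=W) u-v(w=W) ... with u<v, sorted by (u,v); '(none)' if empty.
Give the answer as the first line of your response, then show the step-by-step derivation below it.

1-7(w=9) 4-7(w=2) 6-7(w=8)

step 1: add edge 4-7 (w=2); MST = {4-7(w=2)}
step 2: add edge 6-7 (w=8); MST = {4-7(w=2) 6-7(w=8)}
step 3: add edge 1-7 (w=9); MST = {1-7(w=9) 4-7(w=2) 6-7(w=8)}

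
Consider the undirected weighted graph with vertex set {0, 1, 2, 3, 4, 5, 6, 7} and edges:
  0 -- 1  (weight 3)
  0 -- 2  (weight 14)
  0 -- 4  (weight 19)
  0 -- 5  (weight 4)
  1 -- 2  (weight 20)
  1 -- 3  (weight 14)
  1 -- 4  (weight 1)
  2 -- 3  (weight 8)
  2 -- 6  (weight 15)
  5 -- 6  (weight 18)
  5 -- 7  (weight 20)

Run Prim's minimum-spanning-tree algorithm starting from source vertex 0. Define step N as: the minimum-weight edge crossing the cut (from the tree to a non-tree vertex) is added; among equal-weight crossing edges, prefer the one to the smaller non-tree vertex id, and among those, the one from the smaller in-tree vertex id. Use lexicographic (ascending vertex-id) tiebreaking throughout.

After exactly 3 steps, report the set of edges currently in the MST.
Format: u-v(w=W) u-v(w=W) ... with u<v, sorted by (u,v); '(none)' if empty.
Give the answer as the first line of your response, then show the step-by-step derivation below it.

0-1(w=3) 0-5(w=4) 1-4(w=1)

step 1: add edge 0-1 (w=3); MST = {0-1(w=3)}
step 2: add edge 1-4 (w=1); MST = {0-1(w=3) 1-4(w=1)}
step 3: add edge 0-5 (w=4); MST = {0-1(w=3) 0-5(w=4) 1-4(w=1)}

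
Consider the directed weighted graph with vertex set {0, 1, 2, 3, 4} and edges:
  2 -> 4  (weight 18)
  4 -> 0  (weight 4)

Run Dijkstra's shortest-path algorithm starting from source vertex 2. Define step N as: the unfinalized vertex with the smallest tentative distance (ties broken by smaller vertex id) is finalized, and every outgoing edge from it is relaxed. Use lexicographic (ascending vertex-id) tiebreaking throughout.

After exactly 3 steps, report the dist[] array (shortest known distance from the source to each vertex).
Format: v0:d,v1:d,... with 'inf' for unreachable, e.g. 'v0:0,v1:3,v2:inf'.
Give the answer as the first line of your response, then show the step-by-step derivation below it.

v0:22,v1:inf,v2:0,v3:inf,v4:18

step 1: dist = v0:inf,v1:inf,v2:0,v3:inf,v4:18
step 2: dist = v0:22,v1:inf,v2:0,v3:inf,v4:18
step 3: dist = v0:22,v1:inf,v2:0,v3:inf,v4:18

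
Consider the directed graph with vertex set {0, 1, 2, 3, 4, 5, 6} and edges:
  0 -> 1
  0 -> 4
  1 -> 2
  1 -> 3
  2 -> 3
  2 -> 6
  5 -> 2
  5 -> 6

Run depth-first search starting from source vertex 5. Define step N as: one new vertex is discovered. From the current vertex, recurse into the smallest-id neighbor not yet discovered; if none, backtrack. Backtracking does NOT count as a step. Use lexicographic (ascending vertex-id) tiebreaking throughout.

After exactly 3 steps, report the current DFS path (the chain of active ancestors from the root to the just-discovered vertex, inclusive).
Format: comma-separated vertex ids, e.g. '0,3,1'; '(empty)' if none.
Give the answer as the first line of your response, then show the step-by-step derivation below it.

5,2,3

step 1: discover 5; path=5; order=5
step 2: discover 2; path=5>2; order=5,2
step 3: discover 3; path=5>2>3; order=5,2,3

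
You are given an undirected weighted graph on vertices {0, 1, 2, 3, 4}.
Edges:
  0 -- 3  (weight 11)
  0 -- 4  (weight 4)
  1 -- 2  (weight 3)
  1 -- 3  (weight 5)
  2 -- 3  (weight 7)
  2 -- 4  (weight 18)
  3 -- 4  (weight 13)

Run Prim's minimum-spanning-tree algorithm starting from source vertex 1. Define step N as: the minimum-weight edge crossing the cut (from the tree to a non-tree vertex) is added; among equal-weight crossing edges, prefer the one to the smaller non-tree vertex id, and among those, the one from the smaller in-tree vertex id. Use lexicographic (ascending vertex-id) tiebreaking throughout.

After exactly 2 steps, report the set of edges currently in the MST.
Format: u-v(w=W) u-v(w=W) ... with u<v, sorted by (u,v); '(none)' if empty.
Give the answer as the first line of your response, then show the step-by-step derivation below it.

1-2(w=3) 1-3(w=5)

step 1: add edge 1-2 (w=3); MST = {1-2(w=3)}
step 2: add edge 1-3 (w=5); MST = {1-2(w=3) 1-3(w=5)}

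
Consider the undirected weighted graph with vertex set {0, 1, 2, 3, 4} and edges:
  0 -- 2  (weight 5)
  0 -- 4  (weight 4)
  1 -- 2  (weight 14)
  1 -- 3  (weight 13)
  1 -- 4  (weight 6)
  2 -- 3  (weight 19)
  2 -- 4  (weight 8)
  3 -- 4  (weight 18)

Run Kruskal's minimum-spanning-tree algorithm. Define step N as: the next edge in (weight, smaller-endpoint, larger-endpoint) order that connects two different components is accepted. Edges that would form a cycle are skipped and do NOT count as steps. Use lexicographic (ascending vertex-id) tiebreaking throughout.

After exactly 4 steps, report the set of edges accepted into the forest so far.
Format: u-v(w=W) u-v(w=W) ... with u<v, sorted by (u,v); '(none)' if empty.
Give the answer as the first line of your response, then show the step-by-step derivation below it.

0-2(w=5) 0-4(w=4) 1-3(w=13) 1-4(w=6)

step 1: add edge 0-4 (w=4); MST = {0-4(w=4)}
step 2: add edge 0-2 (w=5); MST = {0-2(w=5) 0-4(w=4)}
step 3: add edge 1-4 (w=6); MST = {0-2(w=5) 0-4(w=4) 1-4(w=6)}
step 4: add edge 1-3 (w=13); MST = {0-2(w=5) 0-4(w=4) 1-3(w=13) 1-4(w=6)}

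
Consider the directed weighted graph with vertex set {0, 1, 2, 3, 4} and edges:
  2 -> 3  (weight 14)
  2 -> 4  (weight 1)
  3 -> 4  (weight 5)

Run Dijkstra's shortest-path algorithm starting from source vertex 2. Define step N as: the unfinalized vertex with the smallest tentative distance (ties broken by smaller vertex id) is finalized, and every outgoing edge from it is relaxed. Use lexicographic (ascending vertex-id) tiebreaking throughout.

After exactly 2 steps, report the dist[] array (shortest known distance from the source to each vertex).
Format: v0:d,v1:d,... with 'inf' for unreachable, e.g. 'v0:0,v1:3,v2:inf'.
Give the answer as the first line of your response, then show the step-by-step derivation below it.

v0:inf,v1:inf,v2:0,v3:14,v4:1

step 1: dist = v0:inf,v1:inf,v2:0,v3:14,v4:1
step 2: dist = v0:inf,v1:inf,v2:0,v3:14,v4:1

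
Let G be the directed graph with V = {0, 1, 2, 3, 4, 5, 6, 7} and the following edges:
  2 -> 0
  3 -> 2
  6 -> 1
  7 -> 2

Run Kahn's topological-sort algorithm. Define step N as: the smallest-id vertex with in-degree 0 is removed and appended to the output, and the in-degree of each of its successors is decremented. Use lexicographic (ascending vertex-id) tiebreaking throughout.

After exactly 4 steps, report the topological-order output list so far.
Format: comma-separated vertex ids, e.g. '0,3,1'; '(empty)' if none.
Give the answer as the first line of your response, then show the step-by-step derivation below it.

3,4,5,6

step 1: output 3; order=[3]; indeg=(1,1,1,0,0,0,0,0)
step 2: output 4; order=[3,4]; indeg=(1,1,1,0,0,0,0,0)
step 3: output 5; order=[3,4,5]; indeg=(1,1,1,0,0,0,0,0)
step 4: output 6; order=[3,4,5,6]; indeg=(1,0,1,0,0,0,0,0)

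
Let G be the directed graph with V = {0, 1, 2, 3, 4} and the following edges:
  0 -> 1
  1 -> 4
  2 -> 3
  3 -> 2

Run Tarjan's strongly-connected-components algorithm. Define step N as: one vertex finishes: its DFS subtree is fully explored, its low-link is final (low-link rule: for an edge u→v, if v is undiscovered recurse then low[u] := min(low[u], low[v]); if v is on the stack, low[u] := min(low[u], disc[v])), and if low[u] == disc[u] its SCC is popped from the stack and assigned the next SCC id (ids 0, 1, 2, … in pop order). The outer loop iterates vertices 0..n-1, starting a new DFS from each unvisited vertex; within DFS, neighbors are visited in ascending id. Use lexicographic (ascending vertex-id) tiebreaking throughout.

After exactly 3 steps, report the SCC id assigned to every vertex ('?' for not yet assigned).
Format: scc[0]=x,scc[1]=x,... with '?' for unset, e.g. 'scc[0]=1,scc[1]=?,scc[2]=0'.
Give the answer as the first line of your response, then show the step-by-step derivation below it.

scc[0]=2,scc[1]=1,scc[2]=?,scc[3]=?,scc[4]=0

step 1: low=(low[0]=0,low[1]=1,low[2]=?,low[3]=?,low[4]=2); scc=(scc[0]=?,scc[1]=?,scc[2]=?,scc[3]=?,scc[4]=0)
step 2: low=(low[0]=0,low[1]=1,low[2]=?,low[3]=?,low[4]=2); scc=(scc[0]=?,scc[1]=1,scc[2]=?,scc[3]=?,scc[4]=0)
step 3: low=(low[0]=0,low[1]=1,low[2]=?,low[3]=?,low[4]=2); scc=(scc[0]=2,scc[1]=1,scc[2]=?,scc[3]=?,scc[4]=0)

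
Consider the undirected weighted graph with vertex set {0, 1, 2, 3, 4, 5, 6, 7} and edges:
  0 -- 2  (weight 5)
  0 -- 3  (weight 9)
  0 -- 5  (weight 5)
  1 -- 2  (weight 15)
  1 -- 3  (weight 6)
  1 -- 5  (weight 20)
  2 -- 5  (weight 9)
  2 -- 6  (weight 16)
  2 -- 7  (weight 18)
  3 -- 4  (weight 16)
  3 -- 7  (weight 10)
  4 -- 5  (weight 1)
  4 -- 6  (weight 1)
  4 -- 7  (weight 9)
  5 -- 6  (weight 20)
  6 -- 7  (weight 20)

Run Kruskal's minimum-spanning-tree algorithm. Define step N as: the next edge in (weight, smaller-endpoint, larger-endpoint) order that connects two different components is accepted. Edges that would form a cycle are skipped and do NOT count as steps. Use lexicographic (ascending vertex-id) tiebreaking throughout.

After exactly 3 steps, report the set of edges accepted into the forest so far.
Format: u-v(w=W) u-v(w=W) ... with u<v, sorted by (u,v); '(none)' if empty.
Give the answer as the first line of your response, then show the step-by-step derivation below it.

0-2(w=5) 4-5(w=1) 4-6(w=1)

step 1: add edge 4-5 (w=1); MST = {4-5(w=1)}
step 2: add edge 4-6 (w=1); MST = {4-5(w=1) 4-6(w=1)}
step 3: add edge 0-2 (w=5); MST = {0-2(w=5) 4-5(w=1) 4-6(w=1)}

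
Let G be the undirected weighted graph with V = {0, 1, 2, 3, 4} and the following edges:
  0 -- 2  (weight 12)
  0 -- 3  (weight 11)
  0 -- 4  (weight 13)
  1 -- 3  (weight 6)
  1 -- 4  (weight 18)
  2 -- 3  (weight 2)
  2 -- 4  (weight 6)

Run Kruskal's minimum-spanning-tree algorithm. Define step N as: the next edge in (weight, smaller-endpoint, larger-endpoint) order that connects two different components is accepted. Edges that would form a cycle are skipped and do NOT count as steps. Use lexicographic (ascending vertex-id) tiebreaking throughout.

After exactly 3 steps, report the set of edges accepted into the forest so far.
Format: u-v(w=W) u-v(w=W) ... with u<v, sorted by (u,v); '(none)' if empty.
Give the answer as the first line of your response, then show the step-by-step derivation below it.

1-3(w=6) 2-3(w=2) 2-4(w=6)

step 1: add edge 2-3 (w=2); MST = {2-3(w=2)}
step 2: add edge 1-3 (w=6); MST = {1-3(w=6) 2-3(w=2)}
step 3: add edge 2-4 (w=6); MST = {1-3(w=6) 2-3(w=2) 2-4(w=6)}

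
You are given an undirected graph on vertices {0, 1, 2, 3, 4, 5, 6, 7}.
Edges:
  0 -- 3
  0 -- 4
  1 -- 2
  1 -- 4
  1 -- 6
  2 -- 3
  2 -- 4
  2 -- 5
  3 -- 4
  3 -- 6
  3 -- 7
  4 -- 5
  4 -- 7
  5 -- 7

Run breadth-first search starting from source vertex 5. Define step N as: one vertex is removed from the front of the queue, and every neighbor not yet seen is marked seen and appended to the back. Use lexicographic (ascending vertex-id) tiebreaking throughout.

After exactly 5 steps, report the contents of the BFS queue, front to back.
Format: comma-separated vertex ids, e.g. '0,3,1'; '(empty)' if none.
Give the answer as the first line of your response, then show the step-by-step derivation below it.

3,0,6

step 1: dequeue 5; queue=[2,4,7]; order=5
step 2: dequeue 2; queue=[4,7,1,3]; order=5,2
step 3: dequeue 4; queue=[7,1,3,0]; order=5,2,4
step 4: dequeue 7; queue=[1,3,0]; order=5,2,4,7
step 5: dequeue 1; queue=[3,0,6]; order=5,2,4,7,1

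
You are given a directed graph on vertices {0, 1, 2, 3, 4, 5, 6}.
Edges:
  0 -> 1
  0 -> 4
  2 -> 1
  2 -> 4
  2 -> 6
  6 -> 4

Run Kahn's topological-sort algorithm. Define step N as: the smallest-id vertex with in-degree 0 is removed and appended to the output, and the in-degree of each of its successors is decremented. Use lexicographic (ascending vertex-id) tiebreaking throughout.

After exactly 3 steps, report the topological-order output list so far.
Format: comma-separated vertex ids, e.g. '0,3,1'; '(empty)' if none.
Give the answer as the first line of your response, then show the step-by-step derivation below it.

0,2,1

step 1: output 0; order=[0]; indeg=(0,1,0,0,2,0,1)
step 2: output 2; order=[0,2]; indeg=(0,0,0,0,1,0,0)
step 3: output 1; order=[0,2,1]; indeg=(0,0,0,0,1,0,0)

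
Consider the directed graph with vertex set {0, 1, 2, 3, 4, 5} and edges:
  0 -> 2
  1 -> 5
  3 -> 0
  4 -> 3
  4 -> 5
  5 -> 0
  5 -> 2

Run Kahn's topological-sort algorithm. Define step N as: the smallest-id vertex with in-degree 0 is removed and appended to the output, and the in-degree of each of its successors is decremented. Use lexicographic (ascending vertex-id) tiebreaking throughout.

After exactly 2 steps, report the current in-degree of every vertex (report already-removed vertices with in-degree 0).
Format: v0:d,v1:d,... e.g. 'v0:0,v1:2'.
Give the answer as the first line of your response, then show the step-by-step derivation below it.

v0:2,v1:0,v2:2,v3:0,v4:0,v5:0

step 1: output 1; order=[1]; indeg=(2,0,2,1,0,1)
step 2: output 4; order=[1,4]; indeg=(2,0,2,0,0,0)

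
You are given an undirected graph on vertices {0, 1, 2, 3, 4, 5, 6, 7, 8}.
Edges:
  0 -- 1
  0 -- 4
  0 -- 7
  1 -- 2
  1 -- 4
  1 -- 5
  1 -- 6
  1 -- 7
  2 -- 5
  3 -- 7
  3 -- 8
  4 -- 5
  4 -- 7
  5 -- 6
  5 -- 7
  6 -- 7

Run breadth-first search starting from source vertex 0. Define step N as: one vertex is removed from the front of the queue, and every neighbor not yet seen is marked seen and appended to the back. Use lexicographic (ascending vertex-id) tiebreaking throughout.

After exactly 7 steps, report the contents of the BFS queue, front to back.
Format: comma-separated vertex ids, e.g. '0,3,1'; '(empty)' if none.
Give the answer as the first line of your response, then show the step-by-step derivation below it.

3

step 1: dequeue 0; queue=[1,4,7]; order=0
step 2: dequeue 1; queue=[4,7,2,5,6]; order=0,1
step 3: dequeue 4; queue=[7,2,5,6]; order=0,1,4
step 4: dequeue 7; queue=[2,5,6,3]; order=0,1,4,7
step 5: dequeue 2; queue=[5,6,3]; order=0,1,4,7,2
step 6: dequeue 5; queue=[6,3]; order=0,1,4,7,2,5
step 7: dequeue 6; queue=[3]; order=0,1,4,7,2,5,6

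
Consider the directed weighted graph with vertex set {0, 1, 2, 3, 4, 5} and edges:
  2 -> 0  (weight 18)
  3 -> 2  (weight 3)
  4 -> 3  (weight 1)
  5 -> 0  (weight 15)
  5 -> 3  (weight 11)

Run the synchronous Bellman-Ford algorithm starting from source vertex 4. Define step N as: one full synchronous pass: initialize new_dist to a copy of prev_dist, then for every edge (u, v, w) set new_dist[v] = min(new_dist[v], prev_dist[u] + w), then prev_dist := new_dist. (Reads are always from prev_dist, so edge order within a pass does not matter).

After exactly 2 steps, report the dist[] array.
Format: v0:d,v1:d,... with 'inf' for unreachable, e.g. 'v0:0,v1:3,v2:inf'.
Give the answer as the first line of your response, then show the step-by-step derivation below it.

v0:inf,v1:inf,v2:4,v3:1,v4:0,v5:inf

step 1: dist = v0:inf,v1:inf,v2:inf,v3:1,v4:0,v5:inf
step 2: dist = v0:inf,v1:inf,v2:4,v3:1,v4:0,v5:inf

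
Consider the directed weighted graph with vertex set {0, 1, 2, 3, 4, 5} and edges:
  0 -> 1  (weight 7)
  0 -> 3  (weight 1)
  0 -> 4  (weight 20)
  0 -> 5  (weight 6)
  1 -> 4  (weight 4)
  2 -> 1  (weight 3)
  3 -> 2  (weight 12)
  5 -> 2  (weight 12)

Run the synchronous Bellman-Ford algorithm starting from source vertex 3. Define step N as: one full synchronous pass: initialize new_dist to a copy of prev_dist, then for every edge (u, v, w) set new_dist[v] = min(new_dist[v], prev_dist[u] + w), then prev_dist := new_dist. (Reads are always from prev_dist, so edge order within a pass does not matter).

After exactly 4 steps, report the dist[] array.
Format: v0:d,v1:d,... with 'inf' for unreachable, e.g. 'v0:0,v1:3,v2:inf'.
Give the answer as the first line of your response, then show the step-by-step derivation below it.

v0:inf,v1:15,v2:12,v3:0,v4:19,v5:inf

step 1: dist = v0:inf,v1:inf,v2:12,v3:0,v4:inf,v5:inf
step 2: dist = v0:inf,v1:15,v2:12,v3:0,v4:inf,v5:inf
step 3: dist = v0:inf,v1:15,v2:12,v3:0,v4:19,v5:inf
step 4: dist = v0:inf,v1:15,v2:12,v3:0,v4:19,v5:inf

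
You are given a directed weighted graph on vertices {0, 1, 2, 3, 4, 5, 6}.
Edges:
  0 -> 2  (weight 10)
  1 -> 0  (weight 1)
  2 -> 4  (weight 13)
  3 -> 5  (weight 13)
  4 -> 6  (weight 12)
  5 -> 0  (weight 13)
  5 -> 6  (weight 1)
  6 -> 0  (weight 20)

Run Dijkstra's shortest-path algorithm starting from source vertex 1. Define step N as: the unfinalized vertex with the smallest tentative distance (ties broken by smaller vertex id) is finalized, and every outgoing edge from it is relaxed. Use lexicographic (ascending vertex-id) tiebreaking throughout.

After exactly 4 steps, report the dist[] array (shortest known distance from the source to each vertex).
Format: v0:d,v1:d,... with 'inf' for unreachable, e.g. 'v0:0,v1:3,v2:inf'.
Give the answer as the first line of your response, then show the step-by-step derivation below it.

v0:1,v1:0,v2:11,v3:inf,v4:24,v5:inf,v6:36

step 1: dist = v0:1,v1:0,v2:inf,v3:inf,v4:inf,v5:inf,v6:inf
step 2: dist = v0:1,v1:0,v2:11,v3:inf,v4:inf,v5:inf,v6:inf
step 3: dist = v0:1,v1:0,v2:11,v3:inf,v4:24,v5:inf,v6:inf
step 4: dist = v0:1,v1:0,v2:11,v3:inf,v4:24,v5:inf,v6:36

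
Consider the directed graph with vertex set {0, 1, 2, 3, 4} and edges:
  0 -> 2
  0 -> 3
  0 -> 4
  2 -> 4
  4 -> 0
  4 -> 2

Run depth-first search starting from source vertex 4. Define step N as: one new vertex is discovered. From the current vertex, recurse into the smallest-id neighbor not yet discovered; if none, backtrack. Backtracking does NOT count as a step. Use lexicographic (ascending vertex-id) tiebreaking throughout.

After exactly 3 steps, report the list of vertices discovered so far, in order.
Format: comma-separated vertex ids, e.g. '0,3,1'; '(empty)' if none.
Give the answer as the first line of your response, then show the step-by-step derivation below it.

4,0,2

step 1: discover 4; path=4; order=4
step 2: discover 0; path=4>0; order=4,0
step 3: discover 2; path=4>0>2; order=4,0,2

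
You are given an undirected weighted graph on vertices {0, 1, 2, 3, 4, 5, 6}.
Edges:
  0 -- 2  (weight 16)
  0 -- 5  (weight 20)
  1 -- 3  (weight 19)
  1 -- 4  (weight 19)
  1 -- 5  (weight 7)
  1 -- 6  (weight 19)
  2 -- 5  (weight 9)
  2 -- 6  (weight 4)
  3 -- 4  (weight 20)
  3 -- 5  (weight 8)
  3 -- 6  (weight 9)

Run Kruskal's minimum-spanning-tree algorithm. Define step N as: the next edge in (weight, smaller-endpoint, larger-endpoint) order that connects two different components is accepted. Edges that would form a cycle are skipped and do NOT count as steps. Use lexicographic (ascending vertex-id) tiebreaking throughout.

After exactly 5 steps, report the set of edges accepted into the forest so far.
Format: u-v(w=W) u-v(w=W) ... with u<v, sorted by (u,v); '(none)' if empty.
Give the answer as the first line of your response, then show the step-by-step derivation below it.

0-2(w=16) 1-5(w=7) 2-5(w=9) 2-6(w=4) 3-5(w=8)

step 1: add edge 2-6 (w=4); MST = {2-6(w=4)}
step 2: add edge 1-5 (w=7); MST = {1-5(w=7) 2-6(w=4)}
step 3: add edge 3-5 (w=8); MST = {1-5(w=7) 2-6(w=4) 3-5(w=8)}
step 4: add edge 2-5 (w=9); MST = {1-5(w=7) 2-5(w=9) 2-6(w=4) 3-5(w=8)}
step 5: add edge 0-2 (w=16); MST = {0-2(w=16) 1-5(w=7) 2-5(w=9) 2-6(w=4) 3-5(w=8)}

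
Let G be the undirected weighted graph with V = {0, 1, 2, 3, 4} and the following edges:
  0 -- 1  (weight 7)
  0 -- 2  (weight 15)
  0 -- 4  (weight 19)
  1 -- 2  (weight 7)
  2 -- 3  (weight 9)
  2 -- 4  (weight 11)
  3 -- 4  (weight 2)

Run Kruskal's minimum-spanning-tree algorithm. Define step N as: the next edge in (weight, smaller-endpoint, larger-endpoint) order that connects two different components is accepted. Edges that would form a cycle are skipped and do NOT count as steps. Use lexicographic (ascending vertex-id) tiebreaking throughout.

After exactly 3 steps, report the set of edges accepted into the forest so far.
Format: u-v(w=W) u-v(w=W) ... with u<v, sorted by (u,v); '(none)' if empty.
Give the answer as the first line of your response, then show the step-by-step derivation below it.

0-1(w=7) 1-2(w=7) 3-4(w=2)

step 1: add edge 3-4 (w=2); MST = {3-4(w=2)}
step 2: add edge 0-1 (w=7); MST = {0-1(w=7) 3-4(w=2)}
step 3: add edge 1-2 (w=7); MST = {0-1(w=7) 1-2(w=7) 3-4(w=2)}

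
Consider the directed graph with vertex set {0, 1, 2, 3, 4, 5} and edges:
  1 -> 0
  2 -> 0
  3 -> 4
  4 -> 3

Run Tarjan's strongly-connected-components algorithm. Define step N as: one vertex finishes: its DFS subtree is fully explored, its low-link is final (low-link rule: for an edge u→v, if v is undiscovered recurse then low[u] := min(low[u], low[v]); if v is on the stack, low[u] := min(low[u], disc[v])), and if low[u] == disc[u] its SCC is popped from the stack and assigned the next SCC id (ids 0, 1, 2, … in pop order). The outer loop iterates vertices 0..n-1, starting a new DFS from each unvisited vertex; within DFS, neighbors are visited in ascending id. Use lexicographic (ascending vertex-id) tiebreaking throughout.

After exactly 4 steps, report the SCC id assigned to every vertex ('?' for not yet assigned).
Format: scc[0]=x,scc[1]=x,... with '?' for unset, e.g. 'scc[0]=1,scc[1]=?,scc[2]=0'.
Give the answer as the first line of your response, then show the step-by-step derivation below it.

scc[0]=0,scc[1]=1,scc[2]=2,scc[3]=?,scc[4]=?,scc[5]=?

step 1: low=(low[0]=0,low[1]=?,low[2]=?,low[3]=?,low[4]=?,low[5]=?); scc=(scc[0]=0,scc[1]=?,scc[2]=?,scc[3]=?,scc[4]=?,scc[5]=?)
step 2: low=(low[0]=0,low[1]=1,low[2]=?,low[3]=?,low[4]=?,low[5]=?); scc=(scc[0]=0,scc[1]=1,scc[2]=?,scc[3]=?,scc[4]=?,scc[5]=?)
step 3: low=(low[0]=0,low[1]=1,low[2]=2,low[3]=?,low[4]=?,low[5]=?); scc=(scc[0]=0,scc[1]=1,scc[2]=2,scc[3]=?,scc[4]=?,scc[5]=?)
step 4: low=(low[0]=0,low[1]=1,low[2]=2,low[3]=3,low[4]=3,low[5]=?); scc=(scc[0]=0,scc[1]=1,scc[2]=2,scc[3]=?,scc[4]=?,scc[5]=?)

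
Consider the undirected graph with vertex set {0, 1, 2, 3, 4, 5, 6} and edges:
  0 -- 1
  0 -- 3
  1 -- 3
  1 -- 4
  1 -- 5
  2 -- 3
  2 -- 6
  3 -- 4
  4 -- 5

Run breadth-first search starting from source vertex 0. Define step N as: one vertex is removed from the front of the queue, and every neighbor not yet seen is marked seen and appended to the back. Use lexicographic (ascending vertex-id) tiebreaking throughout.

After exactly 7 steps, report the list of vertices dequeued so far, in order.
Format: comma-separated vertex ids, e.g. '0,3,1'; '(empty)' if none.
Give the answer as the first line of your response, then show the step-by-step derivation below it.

0,1,3,4,5,2,6

step 1: dequeue 0; queue=[1,3]; order=0
step 2: dequeue 1; queue=[3,4,5]; order=0,1
step 3: dequeue 3; queue=[4,5,2]; order=0,1,3
step 4: dequeue 4; queue=[5,2]; order=0,1,3,4
step 5: dequeue 5; queue=[2]; order=0,1,3,4,5
step 6: dequeue 2; queue=[6]; order=0,1,3,4,5,2
step 7: dequeue 6; queue=[(empty)]; order=0,1,3,4,5,2,6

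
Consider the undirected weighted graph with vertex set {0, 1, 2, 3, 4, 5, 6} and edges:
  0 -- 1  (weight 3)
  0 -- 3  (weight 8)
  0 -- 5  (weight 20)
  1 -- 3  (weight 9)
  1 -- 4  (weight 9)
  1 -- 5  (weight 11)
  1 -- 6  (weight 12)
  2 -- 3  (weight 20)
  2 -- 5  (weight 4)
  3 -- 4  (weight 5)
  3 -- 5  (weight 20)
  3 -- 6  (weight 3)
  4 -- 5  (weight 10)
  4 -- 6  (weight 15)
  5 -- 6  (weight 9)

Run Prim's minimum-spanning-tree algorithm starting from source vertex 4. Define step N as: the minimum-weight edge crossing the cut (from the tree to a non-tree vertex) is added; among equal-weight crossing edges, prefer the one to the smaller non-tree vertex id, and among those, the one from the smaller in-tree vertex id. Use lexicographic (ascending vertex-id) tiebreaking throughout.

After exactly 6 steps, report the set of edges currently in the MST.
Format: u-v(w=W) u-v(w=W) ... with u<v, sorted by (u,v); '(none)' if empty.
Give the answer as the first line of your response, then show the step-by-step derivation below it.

0-1(w=3) 0-3(w=8) 2-5(w=4) 3-4(w=5) 3-6(w=3) 5-6(w=9)

step 1: add edge 3-4 (w=5); MST = {3-4(w=5)}
step 2: add edge 3-6 (w=3); MST = {3-4(w=5) 3-6(w=3)}
step 3: add edge 0-3 (w=8); MST = {0-3(w=8) 3-4(w=5) 3-6(w=3)}
step 4: add edge 0-1 (w=3); MST = {0-1(w=3) 0-3(w=8) 3-4(w=5) 3-6(w=3)}
step 5: add edge 5-6 (w=9); MST = {0-1(w=3) 0-3(w=8) 3-4(w=5) 3-6(w=3) 5-6(w=9)}
step 6: add edge 2-5 (w=4); MST = {0-1(w=3) 0-3(w=8) 2-5(w=4) 3-4(w=5) 3-6(w=3) 5-6(w=9)}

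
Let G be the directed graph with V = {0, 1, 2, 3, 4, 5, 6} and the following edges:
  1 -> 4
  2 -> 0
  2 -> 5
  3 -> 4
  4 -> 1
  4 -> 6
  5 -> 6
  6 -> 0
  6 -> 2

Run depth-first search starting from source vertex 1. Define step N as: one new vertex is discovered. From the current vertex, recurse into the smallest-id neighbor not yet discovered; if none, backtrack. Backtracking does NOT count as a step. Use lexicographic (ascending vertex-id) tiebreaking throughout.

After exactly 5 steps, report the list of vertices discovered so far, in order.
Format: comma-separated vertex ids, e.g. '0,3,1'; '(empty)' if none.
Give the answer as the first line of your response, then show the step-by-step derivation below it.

1,4,6,0,2

step 1: discover 1; path=1; order=1
step 2: discover 4; path=1>4; order=1,4
step 3: discover 6; path=1>4>6; order=1,4,6
step 4: discover 0; path=1>4>6>0; order=1,4,6,0
step 5: discover 2; path=1>4>6>2; order=1,4,6,0,2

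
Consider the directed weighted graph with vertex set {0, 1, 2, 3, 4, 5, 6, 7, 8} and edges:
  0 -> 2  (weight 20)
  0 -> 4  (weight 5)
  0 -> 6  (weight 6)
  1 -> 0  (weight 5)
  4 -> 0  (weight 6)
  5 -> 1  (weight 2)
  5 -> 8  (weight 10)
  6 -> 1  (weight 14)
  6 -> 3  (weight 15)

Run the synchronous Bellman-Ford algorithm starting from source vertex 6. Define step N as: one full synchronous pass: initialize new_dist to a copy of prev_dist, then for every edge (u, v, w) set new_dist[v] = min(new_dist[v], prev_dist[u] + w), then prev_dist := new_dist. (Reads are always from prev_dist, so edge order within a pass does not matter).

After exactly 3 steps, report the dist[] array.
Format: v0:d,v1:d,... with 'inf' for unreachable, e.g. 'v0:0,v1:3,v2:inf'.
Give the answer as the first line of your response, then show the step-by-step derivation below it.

v0:19,v1:14,v2:39,v3:15,v4:24,v5:inf,v6:0,v7:inf,v8:inf

step 1: dist = v0:inf,v1:14,v2:inf,v3:15,v4:inf,v5:inf,v6:0,v7:inf,v8:inf
step 2: dist = v0:19,v1:14,v2:inf,v3:15,v4:inf,v5:inf,v6:0,v7:inf,v8:inf
step 3: dist = v0:19,v1:14,v2:39,v3:15,v4:24,v5:inf,v6:0,v7:inf,v8:inf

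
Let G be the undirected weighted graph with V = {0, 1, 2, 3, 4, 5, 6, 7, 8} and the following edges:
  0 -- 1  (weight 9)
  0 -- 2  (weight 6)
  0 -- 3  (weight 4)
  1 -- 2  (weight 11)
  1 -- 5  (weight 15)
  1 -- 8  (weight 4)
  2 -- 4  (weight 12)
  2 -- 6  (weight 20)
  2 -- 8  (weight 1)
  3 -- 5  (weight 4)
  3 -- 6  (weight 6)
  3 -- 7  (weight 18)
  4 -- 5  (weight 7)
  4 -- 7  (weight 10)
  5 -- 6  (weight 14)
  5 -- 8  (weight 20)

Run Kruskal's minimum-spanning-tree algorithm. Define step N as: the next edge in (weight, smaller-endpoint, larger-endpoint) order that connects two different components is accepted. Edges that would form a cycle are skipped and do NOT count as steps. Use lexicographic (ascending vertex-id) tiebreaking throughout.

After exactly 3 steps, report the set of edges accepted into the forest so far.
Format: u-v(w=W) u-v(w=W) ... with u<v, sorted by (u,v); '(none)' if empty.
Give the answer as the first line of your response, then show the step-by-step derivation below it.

0-3(w=4) 1-8(w=4) 2-8(w=1)

step 1: add edge 2-8 (w=1); MST = {2-8(w=1)}
step 2: add edge 0-3 (w=4); MST = {0-3(w=4) 2-8(w=1)}
step 3: add edge 1-8 (w=4); MST = {0-3(w=4) 1-8(w=4) 2-8(w=1)}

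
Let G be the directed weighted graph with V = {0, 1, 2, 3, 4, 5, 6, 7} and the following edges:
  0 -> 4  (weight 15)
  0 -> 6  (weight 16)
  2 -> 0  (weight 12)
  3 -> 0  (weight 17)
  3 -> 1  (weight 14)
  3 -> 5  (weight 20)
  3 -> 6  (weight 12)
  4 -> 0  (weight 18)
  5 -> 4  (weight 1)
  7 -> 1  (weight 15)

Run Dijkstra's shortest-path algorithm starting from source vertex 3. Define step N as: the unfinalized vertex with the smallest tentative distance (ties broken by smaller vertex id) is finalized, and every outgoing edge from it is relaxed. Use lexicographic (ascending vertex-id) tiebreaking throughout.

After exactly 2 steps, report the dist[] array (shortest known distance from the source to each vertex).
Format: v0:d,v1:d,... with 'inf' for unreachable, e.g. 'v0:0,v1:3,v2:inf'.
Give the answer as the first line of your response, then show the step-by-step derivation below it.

v0:17,v1:14,v2:inf,v3:0,v4:inf,v5:20,v6:12,v7:inf

step 1: dist = v0:17,v1:14,v2:inf,v3:0,v4:inf,v5:20,v6:12,v7:inf
step 2: dist = v0:17,v1:14,v2:inf,v3:0,v4:inf,v5:20,v6:12,v7:inf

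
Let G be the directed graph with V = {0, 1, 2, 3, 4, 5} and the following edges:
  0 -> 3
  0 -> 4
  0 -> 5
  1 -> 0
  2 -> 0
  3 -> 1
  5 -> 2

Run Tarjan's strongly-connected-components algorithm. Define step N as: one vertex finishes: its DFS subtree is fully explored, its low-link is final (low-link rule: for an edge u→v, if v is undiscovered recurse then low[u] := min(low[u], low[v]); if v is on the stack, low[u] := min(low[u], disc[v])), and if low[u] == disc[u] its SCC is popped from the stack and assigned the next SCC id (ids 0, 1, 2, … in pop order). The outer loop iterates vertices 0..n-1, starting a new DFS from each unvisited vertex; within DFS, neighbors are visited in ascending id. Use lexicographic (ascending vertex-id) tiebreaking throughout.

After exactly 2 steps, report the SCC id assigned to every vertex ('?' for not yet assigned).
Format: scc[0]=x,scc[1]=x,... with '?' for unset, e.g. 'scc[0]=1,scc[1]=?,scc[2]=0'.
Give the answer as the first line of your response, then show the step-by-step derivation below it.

scc[0]=?,scc[1]=?,scc[2]=?,scc[3]=?,scc[4]=?,scc[5]=?

step 1: low=(low[0]=0,low[1]=0,low[2]=?,low[3]=1,low[4]=?,low[5]=?); scc=(scc[0]=?,scc[1]=?,scc[2]=?,scc[3]=?,scc[4]=?,scc[5]=?)
step 2: low=(low[0]=0,low[1]=0,low[2]=?,low[3]=0,low[4]=?,low[5]=?); scc=(scc[0]=?,scc[1]=?,scc[2]=?,scc[3]=?,scc[4]=?,scc[5]=?)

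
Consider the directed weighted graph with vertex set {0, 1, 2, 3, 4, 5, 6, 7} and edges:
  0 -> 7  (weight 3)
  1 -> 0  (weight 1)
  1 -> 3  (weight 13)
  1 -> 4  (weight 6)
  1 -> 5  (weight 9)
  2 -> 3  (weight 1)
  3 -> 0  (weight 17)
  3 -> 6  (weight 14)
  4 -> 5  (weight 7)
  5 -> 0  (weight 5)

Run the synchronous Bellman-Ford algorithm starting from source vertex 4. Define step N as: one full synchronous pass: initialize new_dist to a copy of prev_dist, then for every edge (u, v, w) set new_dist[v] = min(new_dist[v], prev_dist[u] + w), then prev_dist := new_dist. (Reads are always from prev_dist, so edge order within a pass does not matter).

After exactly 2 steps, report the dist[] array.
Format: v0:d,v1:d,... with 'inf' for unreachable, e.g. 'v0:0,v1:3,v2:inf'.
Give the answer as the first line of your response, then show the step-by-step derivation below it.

v0:12,v1:inf,v2:inf,v3:inf,v4:0,v5:7,v6:inf,v7:inf

step 1: dist = v0:inf,v1:inf,v2:inf,v3:inf,v4:0,v5:7,v6:inf,v7:inf
step 2: dist = v0:12,v1:inf,v2:inf,v3:inf,v4:0,v5:7,v6:inf,v7:inf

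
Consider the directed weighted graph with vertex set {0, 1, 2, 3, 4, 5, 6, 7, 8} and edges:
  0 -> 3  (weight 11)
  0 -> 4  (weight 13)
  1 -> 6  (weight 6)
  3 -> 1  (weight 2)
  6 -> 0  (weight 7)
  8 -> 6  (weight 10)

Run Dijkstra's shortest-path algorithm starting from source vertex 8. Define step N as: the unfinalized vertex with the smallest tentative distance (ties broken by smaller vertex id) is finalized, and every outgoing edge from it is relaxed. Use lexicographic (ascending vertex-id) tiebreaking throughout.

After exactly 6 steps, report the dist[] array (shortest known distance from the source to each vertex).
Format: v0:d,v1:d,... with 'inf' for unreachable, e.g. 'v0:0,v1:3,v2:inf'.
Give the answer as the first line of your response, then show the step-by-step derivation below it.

v0:17,v1:30,v2:inf,v3:28,v4:30,v5:inf,v6:10,v7:inf,v8:0

step 1: dist = v0:inf,v1:inf,v2:inf,v3:inf,v4:inf,v5:inf,v6:10,v7:inf,v8:0
step 2: dist = v0:17,v1:inf,v2:inf,v3:inf,v4:inf,v5:inf,v6:10,v7:inf,v8:0
step 3: dist = v0:17,v1:inf,v2:inf,v3:28,v4:30,v5:inf,v6:10,v7:inf,v8:0
step 4: dist = v0:17,v1:30,v2:inf,v3:28,v4:30,v5:inf,v6:10,v7:inf,v8:0
step 5: dist = v0:17,v1:30,v2:inf,v3:28,v4:30,v5:inf,v6:10,v7:inf,v8:0
step 6: dist = v0:17,v1:30,v2:inf,v3:28,v4:30,v5:inf,v6:10,v7:inf,v8:0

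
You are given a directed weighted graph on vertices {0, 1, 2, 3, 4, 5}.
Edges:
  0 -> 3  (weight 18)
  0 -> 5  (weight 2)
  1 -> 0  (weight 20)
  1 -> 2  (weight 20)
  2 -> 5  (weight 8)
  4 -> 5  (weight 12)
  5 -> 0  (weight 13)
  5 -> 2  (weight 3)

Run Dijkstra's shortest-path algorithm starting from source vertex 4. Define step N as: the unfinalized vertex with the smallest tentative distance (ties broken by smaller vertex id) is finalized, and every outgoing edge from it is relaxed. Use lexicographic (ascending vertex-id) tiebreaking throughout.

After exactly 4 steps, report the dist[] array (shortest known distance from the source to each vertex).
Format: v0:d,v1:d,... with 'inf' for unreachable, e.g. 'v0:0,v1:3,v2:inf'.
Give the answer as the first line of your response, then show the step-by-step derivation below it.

v0:25,v1:inf,v2:15,v3:43,v4:0,v5:12

step 1: dist = v0:inf,v1:inf,v2:inf,v3:inf,v4:0,v5:12
step 2: dist = v0:25,v1:inf,v2:15,v3:inf,v4:0,v5:12
step 3: dist = v0:25,v1:inf,v2:15,v3:inf,v4:0,v5:12
step 4: dist = v0:25,v1:inf,v2:15,v3:43,v4:0,v5:12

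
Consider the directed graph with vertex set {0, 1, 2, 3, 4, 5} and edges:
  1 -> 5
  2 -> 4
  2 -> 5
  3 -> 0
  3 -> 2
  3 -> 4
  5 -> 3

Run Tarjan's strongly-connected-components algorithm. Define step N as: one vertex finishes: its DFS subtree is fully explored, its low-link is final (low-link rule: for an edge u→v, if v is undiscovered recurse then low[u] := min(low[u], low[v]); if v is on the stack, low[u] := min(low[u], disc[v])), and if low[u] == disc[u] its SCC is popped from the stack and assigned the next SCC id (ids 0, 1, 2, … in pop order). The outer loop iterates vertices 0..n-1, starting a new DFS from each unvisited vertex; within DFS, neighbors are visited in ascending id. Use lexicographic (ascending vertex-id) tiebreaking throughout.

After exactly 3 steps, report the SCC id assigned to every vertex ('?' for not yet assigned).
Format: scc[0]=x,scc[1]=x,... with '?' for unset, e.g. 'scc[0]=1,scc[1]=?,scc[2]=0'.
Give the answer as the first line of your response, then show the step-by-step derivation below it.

scc[0]=0,scc[1]=?,scc[2]=?,scc[3]=?,scc[4]=1,scc[5]=?

step 1: low=(low[0]=0,low[1]=?,low[2]=?,low[3]=?,low[4]=?,low[5]=?); scc=(scc[0]=0,scc[1]=?,scc[2]=?,scc[3]=?,scc[4]=?,scc[5]=?)
step 2: low=(low[0]=0,low[1]=1,low[2]=4,low[3]=3,low[4]=5,low[5]=2); scc=(scc[0]=0,scc[1]=?,scc[2]=?,scc[3]=?,scc[4]=1,scc[5]=?)
step 3: low=(low[0]=0,low[1]=1,low[2]=2,low[3]=3,low[4]=5,low[5]=2); scc=(scc[0]=0,scc[1]=?,scc[2]=?,scc[3]=?,scc[4]=1,scc[5]=?)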